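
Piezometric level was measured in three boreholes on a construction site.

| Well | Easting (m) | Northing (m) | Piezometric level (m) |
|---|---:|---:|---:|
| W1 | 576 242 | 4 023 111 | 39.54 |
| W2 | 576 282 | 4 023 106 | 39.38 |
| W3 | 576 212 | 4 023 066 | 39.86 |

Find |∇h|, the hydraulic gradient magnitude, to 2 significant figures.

0.0061

With h = a·x + b·y + c and W1 as origin, the differences give:
  40·a + (-5)·b = -0.16
  (-30)·a + (-45)·b = +0.32
Eliminate b (×(-45) and ×(-5), subtract): -1950·a = 8.800 → a = ∂h/∂x = -0.004513
Back-substitute: b = ∂h/∂y = -0.004103.
|∇h| = √(-0.004513² + -0.004103²) = 0.006099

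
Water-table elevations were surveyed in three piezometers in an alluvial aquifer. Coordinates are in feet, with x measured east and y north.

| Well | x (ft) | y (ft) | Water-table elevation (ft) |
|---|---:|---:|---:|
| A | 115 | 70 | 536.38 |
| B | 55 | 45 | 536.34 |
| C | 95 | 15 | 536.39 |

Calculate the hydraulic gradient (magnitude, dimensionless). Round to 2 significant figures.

0.0010

Three-point gradient (reference A): Δ to B = (-60, -25, -0.04), Δ to C = (-20, -55, +0.01).
∂h/∂x = +0.0008750, ∂h/∂y = -0.0005000 (det = 2800).
|∇h| = √(0.0008750² + -0.0005000²) = 0.001008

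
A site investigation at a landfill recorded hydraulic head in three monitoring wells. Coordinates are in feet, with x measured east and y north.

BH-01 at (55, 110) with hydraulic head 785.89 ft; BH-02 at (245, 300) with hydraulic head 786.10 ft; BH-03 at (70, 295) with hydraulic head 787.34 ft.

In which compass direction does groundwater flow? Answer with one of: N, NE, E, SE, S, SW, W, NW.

SE

Three-point gradient (reference BH-01): Δ to BH-02 = (190, 190, +0.21), Δ to BH-03 = (15, 185, +1.45).
∂h/∂x = -0.007327, ∂h/∂y = +0.008432 (det = 32300).
Flow = −∇h = (+0.007327 east, -0.008432 north), which points southeast.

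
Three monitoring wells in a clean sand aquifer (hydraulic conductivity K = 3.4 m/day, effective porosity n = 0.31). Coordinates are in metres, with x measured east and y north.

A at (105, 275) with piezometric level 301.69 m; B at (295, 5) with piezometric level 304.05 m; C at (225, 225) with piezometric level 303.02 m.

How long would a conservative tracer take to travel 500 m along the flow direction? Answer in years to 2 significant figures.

Differences from A: to B (Δx, Δy, Δh) = (190, -270, +2.36); to C = (120, -50, +1.33).
Solve a·Δx + b·Δy = Δh: det = 190·(-50) − 120·(-270) = 22900.
∂h/∂x = [(+2.36)·(-50) − (+1.33)·(-270)] / 22900 = +0.01053
∂h/∂y = [190·(+1.33) − 120·(+2.36)] / 22900 = -0.001332
|∇h| = √(0.01053² + -0.001332²) = 0.01061
Seepage velocity v = K·i/n = 3.4 × 0.01061 / 0.31 = 0.1164 m/day.
t = 500 / 0.1164 = 4296 days = 11.8 years.

12 years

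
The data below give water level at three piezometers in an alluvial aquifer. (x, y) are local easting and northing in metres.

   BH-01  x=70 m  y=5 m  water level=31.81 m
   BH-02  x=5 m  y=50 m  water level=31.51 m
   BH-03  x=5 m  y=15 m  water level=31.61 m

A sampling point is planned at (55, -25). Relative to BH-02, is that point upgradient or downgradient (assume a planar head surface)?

upgradient

Differences from BH-01: to BH-02 (Δx, Δy, Δh) = (-65, 45, -0.30); to BH-03 = (-65, 10, -0.20).
Solve a·Δx + b·Δy = Δh: det = (-65)·10 − (-65)·45 = 2275.
∂h/∂x = [(-0.30)·10 − (-0.20)·45] / 2275 = +0.002637
∂h/∂y = [(-65)·(-0.20) − (-65)·(-0.30)] / 2275 = -0.002857
Head at (55, -25) = 31.81 + (+0.002637)·(-15) + (-0.002857)·(-30) = 31.86 m.
That is higher than the 31.51 m at BH-02, so the point is upgradient.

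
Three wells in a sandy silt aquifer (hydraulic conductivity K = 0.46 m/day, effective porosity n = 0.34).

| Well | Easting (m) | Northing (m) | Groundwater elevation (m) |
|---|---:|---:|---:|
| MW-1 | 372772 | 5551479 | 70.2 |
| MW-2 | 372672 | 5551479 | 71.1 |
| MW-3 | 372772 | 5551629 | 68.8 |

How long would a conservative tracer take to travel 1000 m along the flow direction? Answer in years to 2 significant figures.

∂h/∂x = (71.1 − 70.2) / (372672 − 372772) = -0.009000
∂h/∂y = (68.8 − 70.2) / (5551629 − 5551479) = -0.009333
|∇h| = √(-0.009000² + -0.009333²) = 0.01297
Seepage velocity v = K·i/n = 0.46 × 0.01297 / 0.34 = 0.01755 m/day.
t = 1000 / 0.01755 = 5.698e+04 days = 156 years.

160 years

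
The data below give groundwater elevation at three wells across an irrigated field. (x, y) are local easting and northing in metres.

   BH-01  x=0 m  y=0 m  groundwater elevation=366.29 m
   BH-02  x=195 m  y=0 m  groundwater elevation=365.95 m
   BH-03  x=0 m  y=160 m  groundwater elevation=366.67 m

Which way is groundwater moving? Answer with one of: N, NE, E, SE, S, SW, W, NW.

SE

∂h/∂x = (365.95 − 366.29) / (195 − 0) = -0.001744
∂h/∂y = (366.67 − 366.29) / (160 − 0) = +0.002375
Flow = −∇h = (+0.001744 east, -0.002375 north), which points southeast.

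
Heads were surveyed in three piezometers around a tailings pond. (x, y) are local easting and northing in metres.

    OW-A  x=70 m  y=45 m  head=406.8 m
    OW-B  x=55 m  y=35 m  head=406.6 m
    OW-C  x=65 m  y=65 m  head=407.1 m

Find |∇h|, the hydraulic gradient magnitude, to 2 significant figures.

With h = a·x + b·y + c and OW-A as origin, the differences give:
  (-15)·a + (-10)·b = -0.2
  (-5)·a + 20·b = +0.3
Eliminate b (×20 and ×(-10), subtract): -350·a = -1.00 → a = ∂h/∂x = +0.002857
Back-substitute: b = ∂h/∂y = +0.01571.
|∇h| = √(0.002857² + 0.01571²) = 0.01597

0.016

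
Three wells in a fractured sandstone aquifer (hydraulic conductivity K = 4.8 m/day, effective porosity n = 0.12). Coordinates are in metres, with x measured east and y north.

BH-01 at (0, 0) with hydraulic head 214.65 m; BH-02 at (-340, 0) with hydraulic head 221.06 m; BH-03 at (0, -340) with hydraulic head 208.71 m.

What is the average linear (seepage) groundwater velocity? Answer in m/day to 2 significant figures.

∂h/∂x = (221.06 − 214.65) / (-340 − 0) = -0.01885
∂h/∂y = (208.71 − 214.65) / (-340 − 0) = +0.01747
|∇h| = √(-0.01885² + 0.01747²) = 0.0257
Seepage velocity v = K·i/n = 4.8 × 0.0257 / 0.12 = 1.028 m/day.

1.0 m/day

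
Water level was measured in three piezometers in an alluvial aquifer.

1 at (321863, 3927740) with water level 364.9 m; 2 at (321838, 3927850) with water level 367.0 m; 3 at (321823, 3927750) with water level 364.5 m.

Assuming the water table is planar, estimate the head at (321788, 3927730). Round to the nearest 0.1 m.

Taking 1 as reference: 2−1 = (-25, 110, +2.1); 3−1 = (-40, 10, -0.4).
Solve a·Δx + b·Δy = Δh: det = (-25)·10 − (-40)·110 = 4150.
∂h/∂x = [(+2.1)·10 − (-0.4)·110] / 4150 = +0.01566
∂h/∂y = [(-25)·(-0.4) − (-40)·(+2.1)] / 4150 = +0.02265
h(321788, 3927730) = 364.9 + (+0.01566)·(-75) + (+0.02265)·(-10) = 364.9 -1.175 -0.227 = 363.499 m.

363.5 m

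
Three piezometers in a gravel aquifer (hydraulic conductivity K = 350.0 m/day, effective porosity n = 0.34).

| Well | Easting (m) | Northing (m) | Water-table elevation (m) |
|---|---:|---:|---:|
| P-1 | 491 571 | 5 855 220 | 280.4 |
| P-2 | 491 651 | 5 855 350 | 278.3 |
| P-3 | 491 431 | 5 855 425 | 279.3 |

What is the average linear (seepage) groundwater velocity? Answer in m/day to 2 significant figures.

With h = a·x + b·y + c and P-1 as origin, the differences give:
  80·a + 130·b = -2.1
  (-140)·a + 205·b = -1.1
Eliminate b (×205 and ×130, subtract): 34600·a = -287.50 → a = ∂h/∂x = -0.008309
Back-substitute: b = ∂h/∂y = -0.01104.
|∇h| = √(-0.008309² + -0.01104²) = 0.01382
Seepage velocity v = K·i/n = 350.0 × 0.01382 / 0.34 = 14.23 m/day.

14 m/day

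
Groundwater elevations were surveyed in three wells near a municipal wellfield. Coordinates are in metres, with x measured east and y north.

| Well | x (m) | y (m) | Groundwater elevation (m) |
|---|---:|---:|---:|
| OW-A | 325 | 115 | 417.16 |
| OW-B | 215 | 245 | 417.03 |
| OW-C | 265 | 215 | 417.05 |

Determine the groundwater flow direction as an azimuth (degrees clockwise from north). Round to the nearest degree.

017°

Three-point gradient (reference OW-A): Δ to OW-B = (-110, 130, -0.13), Δ to OW-C = (-60, 100, -0.11).
∂h/∂x = -0.0004062, ∂h/∂y = -0.001344 (det = -3200).
Flow direction (−∇h) has components (+0.0004062 E, +0.001344 N).
Azimuth = atan2(E, N) = atan2(+0.0004062, +0.001344) = 16.8° ≈ 017°.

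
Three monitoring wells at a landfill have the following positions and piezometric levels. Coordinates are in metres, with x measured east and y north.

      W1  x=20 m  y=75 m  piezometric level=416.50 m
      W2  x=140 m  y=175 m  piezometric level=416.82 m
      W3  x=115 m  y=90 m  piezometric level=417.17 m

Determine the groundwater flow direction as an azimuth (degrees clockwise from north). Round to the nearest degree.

Differences from W1: to W2 (Δx, Δy, Δh) = (120, 100, +0.32); to W3 = (95, 15, +0.67).
Solve a·Δx + b·Δy = Δh: det = 120·15 − 95·100 = -7700.
∂h/∂x = [(+0.32)·15 − (+0.67)·100] / -7700 = +0.008078
∂h/∂y = [120·(+0.67) − 95·(+0.32)] / -7700 = -0.006494
Flow direction (−∇h) has components (-0.008078 E, +0.006494 N).
Azimuth = atan2(E, N) = atan2(-0.008078, +0.006494) = 308.8° ≈ 309°.

309°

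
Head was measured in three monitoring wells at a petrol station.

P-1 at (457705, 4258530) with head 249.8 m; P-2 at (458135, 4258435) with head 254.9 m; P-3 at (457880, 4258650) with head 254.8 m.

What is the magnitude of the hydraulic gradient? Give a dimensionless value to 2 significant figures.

With h = a·x + b·y + c and P-1 as origin, the differences give:
  430·a + (-95)·b = +5.1
  175·a + 120·b = +5.0
Eliminate b (×120 and ×(-95), subtract): 68225·a = 1087.00 → a = ∂h/∂x = +0.01593
Back-substitute: b = ∂h/∂y = +0.01843.
|∇h| = √(0.01593² + 0.01843²) = 0.02436

0.024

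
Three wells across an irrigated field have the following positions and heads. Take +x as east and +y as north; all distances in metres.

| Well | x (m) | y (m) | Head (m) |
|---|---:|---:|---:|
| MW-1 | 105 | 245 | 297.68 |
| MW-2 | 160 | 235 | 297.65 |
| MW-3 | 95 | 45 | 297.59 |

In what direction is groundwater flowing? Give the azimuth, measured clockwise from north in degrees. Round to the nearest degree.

Differences from MW-1: to MW-2 (Δx, Δy, Δh) = (55, -10, -0.03); to MW-3 = (-10, -200, -0.09).
Solve a·Δx + b·Δy = Δh: det = 55·(-200) − (-10)·(-10) = -11100.
∂h/∂x = [(-0.03)·(-200) − (-0.09)·(-10)] / -11100 = -0.0004595
∂h/∂y = [55·(-0.09) − (-10)·(-0.03)] / -11100 = +0.0004730
Flow direction (−∇h) has components (+0.0004595 E, -0.0004730 N).
Azimuth = atan2(E, N) = atan2(+0.0004595, -0.0004730) = 135.8° ≈ 136°.

136°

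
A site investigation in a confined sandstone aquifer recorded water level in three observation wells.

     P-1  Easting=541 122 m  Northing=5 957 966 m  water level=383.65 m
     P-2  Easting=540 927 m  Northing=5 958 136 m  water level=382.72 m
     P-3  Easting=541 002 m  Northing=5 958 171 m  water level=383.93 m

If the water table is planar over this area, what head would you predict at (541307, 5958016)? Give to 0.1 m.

Differences from P-1: to P-2 (Δx, Δy, Δh) = (-195, 170, -0.93); to P-3 = (-120, 205, +0.28).
Determinant of the coordinate differences = (-195)·205 − (-120)·170 = -19575.
∂h/∂x = [(-0.93)·205 − (+0.28)·170] / -19575 = +0.01217
∂h/∂y = [(-195)·(+0.28) − (-120)·(-0.93)] / -19575 = +0.008490
h(541307, 5958016) = 383.65 + (+0.01217)·(185) + (+0.008490)·(50) = 383.65 +2.252 +0.425 = 386.326 m.

386.3 m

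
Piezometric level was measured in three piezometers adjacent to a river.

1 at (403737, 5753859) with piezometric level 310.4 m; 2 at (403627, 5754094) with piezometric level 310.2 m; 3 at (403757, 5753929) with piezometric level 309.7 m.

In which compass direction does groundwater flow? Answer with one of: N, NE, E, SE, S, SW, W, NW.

NE

Differences from 1: to 2 (Δx, Δy, Δh) = (-110, 235, -0.2); to 3 = (20, 70, -0.7).
Solve a·Δx + b·Δy = Δh: det = (-110)·70 − 20·235 = -12400.
∂h/∂x = [(-0.2)·70 − (-0.7)·235] / -12400 = -0.01214
∂h/∂y = [(-110)·(-0.7) − 20·(-0.2)] / -12400 = -0.006532
Flow = −∇h = (+0.01214 east, +0.006532 north), which points northeast.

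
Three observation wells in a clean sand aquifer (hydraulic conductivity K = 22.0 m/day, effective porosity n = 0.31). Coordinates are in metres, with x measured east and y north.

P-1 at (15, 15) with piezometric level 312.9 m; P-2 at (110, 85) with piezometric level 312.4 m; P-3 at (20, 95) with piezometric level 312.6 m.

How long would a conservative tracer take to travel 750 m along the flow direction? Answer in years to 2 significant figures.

Differences from P-1: to P-2 (Δx, Δy, Δh) = (95, 70, -0.5); to P-3 = (5, 80, -0.3).
Solve a·Δx + b·Δy = Δh: det = 95·80 − 5·70 = 7250.
∂h/∂x = [(-0.5)·80 − (-0.3)·70] / 7250 = -0.002621
∂h/∂y = [95·(-0.3) − 5·(-0.5)] / 7250 = -0.003586
|∇h| = √(-0.002621² + -0.003586²) = 0.004442
Seepage velocity v = K·i/n = 22.0 × 0.004442 / 0.31 = 0.3152 m/day.
t = 750 / 0.3152 = 2379 days = 6.51 years.

6.5 years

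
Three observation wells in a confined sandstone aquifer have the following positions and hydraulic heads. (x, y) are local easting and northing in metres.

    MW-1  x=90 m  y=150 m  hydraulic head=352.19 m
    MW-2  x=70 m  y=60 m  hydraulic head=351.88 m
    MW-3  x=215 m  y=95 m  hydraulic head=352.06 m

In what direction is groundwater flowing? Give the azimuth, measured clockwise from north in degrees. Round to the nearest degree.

Three-point gradient (reference MW-1): Δ to MW-2 = (-20, -90, -0.31), Δ to MW-3 = (125, -55, -0.13).
∂h/∂x = +0.0004332, ∂h/∂y = +0.003348 (det = 12350).
Flow direction (−∇h) has components (-0.0004332 E, -0.003348 N).
Azimuth = atan2(E, N) = atan2(-0.0004332, -0.003348) = 187.4° ≈ 187°.

187°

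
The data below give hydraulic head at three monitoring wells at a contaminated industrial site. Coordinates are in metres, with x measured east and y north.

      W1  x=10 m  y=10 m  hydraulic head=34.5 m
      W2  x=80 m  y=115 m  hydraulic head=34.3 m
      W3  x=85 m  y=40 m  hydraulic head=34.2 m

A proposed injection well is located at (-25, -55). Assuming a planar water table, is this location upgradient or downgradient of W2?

upgradient

Three-point gradient (reference W1): Δ to W2 = (70, 105, -0.2), Δ to W3 = (75, 30, -0.3).
∂h/∂x = -0.004416, ∂h/∂y = +0.001039 (det = -5775).
Head at (-25, -55) = 34.5 + (-0.004416)·(-35) + (+0.001039)·(-65) = 34.59 m.
That is higher than the 34.3 m at W2, so the point is upgradient.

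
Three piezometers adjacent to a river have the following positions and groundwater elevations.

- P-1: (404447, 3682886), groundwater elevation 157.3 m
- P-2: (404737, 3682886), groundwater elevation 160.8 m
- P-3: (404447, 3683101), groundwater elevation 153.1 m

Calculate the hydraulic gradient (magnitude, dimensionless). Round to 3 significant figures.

∂h/∂x = (160.8 − 157.3) / (404737 − 404447) = +0.01207
∂h/∂y = (153.1 − 157.3) / (3683101 − 3682886) = -0.01953
|∇h| = √(0.01207² + -0.01953²) = 0.02296

0.0230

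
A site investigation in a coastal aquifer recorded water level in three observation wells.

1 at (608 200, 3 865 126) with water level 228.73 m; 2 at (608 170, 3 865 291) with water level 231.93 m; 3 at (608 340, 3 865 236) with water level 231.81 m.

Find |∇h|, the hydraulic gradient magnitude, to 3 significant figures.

0.0213

Differences from 1: to 2 (Δx, Δy, Δh) = (-30, 165, +3.20); to 3 = (140, 110, +3.08).
Determinant of the coordinate differences = (-30)·110 − 140·165 = -26400.
∂h/∂x = [(+3.20)·110 − (+3.08)·165] / -26400 = +0.005917
∂h/∂y = [(-30)·(+3.08) − 140·(+3.20)] / -26400 = +0.02047
|∇h| = √(0.005917² + 0.02047²) = 0.02131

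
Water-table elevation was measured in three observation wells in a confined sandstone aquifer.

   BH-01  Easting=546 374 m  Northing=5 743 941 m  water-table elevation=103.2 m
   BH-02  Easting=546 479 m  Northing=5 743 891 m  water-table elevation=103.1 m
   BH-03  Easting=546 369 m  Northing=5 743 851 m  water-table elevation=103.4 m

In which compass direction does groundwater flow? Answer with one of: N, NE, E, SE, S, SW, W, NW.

NE

Three-point gradient (reference BH-01): Δ to BH-02 = (105, -50, -0.1), Δ to BH-03 = (-5, -90, +0.2).
∂h/∂x = -0.001959, ∂h/∂y = -0.002113 (det = -9700).
Flow = −∇h = (+0.001959 east, +0.002113 north), which points northeast.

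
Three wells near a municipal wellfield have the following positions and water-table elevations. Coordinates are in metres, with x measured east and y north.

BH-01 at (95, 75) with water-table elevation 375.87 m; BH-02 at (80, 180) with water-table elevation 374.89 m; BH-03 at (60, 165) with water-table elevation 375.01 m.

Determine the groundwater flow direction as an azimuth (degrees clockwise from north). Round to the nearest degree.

Taking BH-01 as reference: BH-02−BH-01 = (-15, 105, -0.98); BH-03−BH-01 = (-35, 90, -0.86).
Determinant of the coordinate differences = (-15)·90 − (-35)·105 = 2325.
∂h/∂x = [(-0.98)·90 − (-0.86)·105] / 2325 = +0.0009032
∂h/∂y = [(-15)·(-0.86) − (-35)·(-0.98)] / 2325 = -0.009204
Flow direction (−∇h) has components (-0.0009032 E, +0.009204 N).
Azimuth = atan2(E, N) = atan2(-0.0009032, +0.009204) = 354.4° ≈ 354°.

354°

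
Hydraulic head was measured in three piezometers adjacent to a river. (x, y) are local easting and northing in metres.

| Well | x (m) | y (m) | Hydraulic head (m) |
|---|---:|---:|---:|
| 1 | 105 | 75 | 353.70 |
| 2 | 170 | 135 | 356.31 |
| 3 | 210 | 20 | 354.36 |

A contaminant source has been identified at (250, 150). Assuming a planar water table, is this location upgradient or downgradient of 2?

With h = a·x + b·y + c and 1 as origin, the differences give:
  65·a + 60·b = +2.61
  105·a + (-55)·b = +0.66
Eliminate b (×(-55) and ×60, subtract): -9875·a = -183.150 → a = ∂h/∂x = +0.01855
Back-substitute: b = ∂h/∂y = +0.02341.
Head at (250, 150) = 353.70 + (+0.01855)·(145) + (+0.02341)·(75) = 358.14 m.
That is higher than the 356.31 m at 2, so the point is upgradient.

upgradient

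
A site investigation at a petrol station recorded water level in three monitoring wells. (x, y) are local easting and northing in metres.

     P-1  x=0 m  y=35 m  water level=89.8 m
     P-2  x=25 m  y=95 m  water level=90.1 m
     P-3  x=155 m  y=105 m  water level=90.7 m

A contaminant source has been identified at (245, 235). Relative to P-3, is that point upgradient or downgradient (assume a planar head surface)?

upgradient

With h = a·x + b·y + c and P-1 as origin, the differences give:
  25·a + 60·b = +0.3
  155·a + 70·b = +0.9
Eliminate b (×70 and ×60, subtract): -7550·a = -33.00 → a = ∂h/∂x = +0.004371
Back-substitute: b = ∂h/∂y = +0.003179.
Head at (245, 235) = 89.8 + (+0.004371)·(245) + (+0.003179)·(200) = 91.51 m.
That is higher than the 90.7 m at P-3, so the point is upgradient.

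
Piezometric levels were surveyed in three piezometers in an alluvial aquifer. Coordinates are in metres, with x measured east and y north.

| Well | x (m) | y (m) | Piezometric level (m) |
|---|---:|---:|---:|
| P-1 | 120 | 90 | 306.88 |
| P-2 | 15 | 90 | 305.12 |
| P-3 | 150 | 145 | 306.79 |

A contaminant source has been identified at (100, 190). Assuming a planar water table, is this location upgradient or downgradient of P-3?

Three-point gradient (reference P-1): Δ to P-2 = (-105, 0, -1.76), Δ to P-3 = (30, 55, -0.09).
∂h/∂x = +0.01676, ∂h/∂y = -0.01078 (det = -5775).
Head at (100, 190) = 306.88 + (+0.01676)·(-20) + (-0.01078)·(100) = 305.47 m.
That is lower than the 306.79 m at P-3, so the point is downgradient.

downgradient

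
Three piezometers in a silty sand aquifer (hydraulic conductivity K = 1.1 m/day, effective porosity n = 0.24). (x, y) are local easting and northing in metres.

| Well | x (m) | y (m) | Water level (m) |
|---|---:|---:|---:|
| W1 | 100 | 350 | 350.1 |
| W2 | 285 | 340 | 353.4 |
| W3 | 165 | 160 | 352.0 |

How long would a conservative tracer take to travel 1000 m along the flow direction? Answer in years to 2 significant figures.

33 years

Differences from W1: to W2 (Δx, Δy, Δh) = (185, -10, +3.3); to W3 = (65, -190, +1.9).
Solve a·Δx + b·Δy = Δh: det = 185·(-190) − 65·(-10) = -34500.
∂h/∂x = [(+3.3)·(-190) − (+1.9)·(-10)] / -34500 = +0.01762
∂h/∂y = [185·(+1.9) − 65·(+3.3)] / -34500 = -0.003971
|∇h| = √(0.01762² + -0.003971²) = 0.01806
Seepage velocity v = K·i/n = 1.1 × 0.01806 / 0.24 = 0.08278 m/day.
t = 1000 / 0.08278 = 1.208e+04 days = 33.1 years.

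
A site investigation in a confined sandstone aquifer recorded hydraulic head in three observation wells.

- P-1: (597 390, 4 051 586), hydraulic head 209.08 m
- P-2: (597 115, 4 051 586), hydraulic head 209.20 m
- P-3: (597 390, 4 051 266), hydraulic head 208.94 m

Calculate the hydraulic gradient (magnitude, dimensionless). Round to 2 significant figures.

∂h/∂x = (209.20 − 209.08) / (597115 − 597390) = -0.0004364
∂h/∂y = (208.94 − 209.08) / (4051266 − 4051586) = +0.0004375
|∇h| = √(-0.0004364² + 0.0004375²) = 0.0006179

0.00062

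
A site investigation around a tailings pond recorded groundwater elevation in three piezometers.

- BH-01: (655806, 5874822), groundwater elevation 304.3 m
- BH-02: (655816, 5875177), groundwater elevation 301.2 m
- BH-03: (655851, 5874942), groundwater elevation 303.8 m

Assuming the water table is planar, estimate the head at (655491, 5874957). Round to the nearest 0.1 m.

Taking BH-01 as reference: BH-02−BH-01 = (10, 355, -3.1); BH-03−BH-01 = (45, 120, -0.5).
Determinant of the coordinate differences = 10·120 − 45·355 = -14775.
∂h/∂x = [(-3.1)·120 − (-0.5)·355] / -14775 = +0.01316
∂h/∂y = [10·(-0.5) − 45·(-3.1)] / -14775 = -0.009103
h(655491, 5874957) = 304.3 + (+0.01316)·(-315) + (-0.009103)·(135) = 304.3 -4.147 -1.229 = 298.924 m.

298.9 m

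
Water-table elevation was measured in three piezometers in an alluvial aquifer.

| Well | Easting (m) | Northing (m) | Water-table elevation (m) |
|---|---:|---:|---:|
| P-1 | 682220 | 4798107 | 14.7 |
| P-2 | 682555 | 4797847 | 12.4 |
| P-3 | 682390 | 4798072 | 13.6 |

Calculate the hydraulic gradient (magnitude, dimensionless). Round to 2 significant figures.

Three-point gradient (reference P-1): Δ to P-2 = (335, -260, -2.3), Δ to P-3 = (170, -35, -1.1).
∂h/∂x = -0.006328, ∂h/∂y = +0.0006928 (det = 32475).
|∇h| = √(-0.006328² + 0.0006928²) = 0.006366

0.0064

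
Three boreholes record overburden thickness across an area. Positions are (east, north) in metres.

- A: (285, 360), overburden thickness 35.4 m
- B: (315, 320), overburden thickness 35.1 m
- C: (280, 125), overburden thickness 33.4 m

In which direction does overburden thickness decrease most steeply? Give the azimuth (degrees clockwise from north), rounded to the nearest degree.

Differences from A: to B (Δx, Δy, Δh) = (30, -40, -0.3); to C = (-5, -235, -2.0).
Solve a·Δx + b·Δy = Δd: det = 30·(-235) − (-5)·(-40) = -7250.
∂d/∂x = [(-0.3)·(-235) − (-2.0)·(-40)] / -7250 = +0.001310
∂d/∂y = [30·(-2.0) − (-5)·(-0.3)] / -7250 = +0.008483
Steepest decrease is along −∇f: components (-0.001310 E, -0.008483 N).
Azimuth = atan2(-0.001310, -0.008483) = 188.8° ≈ 189°.

189°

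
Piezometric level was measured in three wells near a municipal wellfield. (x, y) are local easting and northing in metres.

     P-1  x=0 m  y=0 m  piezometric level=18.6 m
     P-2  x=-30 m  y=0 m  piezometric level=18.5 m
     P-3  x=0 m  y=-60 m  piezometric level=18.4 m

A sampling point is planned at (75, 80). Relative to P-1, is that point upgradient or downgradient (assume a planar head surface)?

upgradient

∂h/∂x = (18.5 − 18.6) / (-30 − 0) = +0.003333
∂h/∂y = (18.4 − 18.6) / (-60 − 0) = +0.003333
Head at (75, 80) = 18.6 + (+0.003333)·(75) + (+0.003333)·(80) = 19.12 m.
That is higher than the 18.6 m at P-1, so the point is upgradient.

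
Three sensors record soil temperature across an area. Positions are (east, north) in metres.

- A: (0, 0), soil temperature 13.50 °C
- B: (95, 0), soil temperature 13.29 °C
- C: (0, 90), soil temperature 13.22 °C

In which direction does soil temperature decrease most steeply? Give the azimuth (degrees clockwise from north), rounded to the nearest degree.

∂T/∂x = (13.29 − 13.50) / (95 − 0) = -0.002211
∂T/∂y = (13.22 − 13.50) / (90 − 0) = -0.003111
Steepest decrease is along −∇f: components (+0.002211 E, +0.003111 N).
Azimuth = atan2(+0.002211, +0.003111) = 35.4° ≈ 035°.

035°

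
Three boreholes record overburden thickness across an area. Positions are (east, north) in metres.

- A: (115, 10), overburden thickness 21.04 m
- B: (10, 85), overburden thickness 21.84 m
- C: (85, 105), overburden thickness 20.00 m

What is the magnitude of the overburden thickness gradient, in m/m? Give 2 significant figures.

0.026 m/m

Differences from A: to B (Δx, Δy, Δh) = (-105, 75, +0.80); to C = (-30, 95, -1.04).
Solve a·Δx + b·Δy = Δd: det = (-105)·95 − (-30)·75 = -7725.
∂d/∂x = [(+0.80)·95 − (-1.04)·75] / -7725 = -0.01994
∂d/∂y = [(-105)·(-1.04) − (-30)·(+0.80)] / -7725 = -0.01724
|∇f| = √(-0.01994² + -0.01724²) = 0.02636 m/m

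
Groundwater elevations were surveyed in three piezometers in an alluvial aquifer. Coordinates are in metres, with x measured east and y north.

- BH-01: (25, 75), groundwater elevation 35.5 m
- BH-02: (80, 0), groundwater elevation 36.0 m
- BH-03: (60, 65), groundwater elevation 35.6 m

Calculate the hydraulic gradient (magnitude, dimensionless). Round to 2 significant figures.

With h = a·x + b·y + c and BH-01 as origin, the differences give:
  55·a + (-75)·b = +0.5
  35·a + (-10)·b = +0.1
Eliminate b (×(-10) and ×(-75), subtract): 2075·a = 2.50 → a = ∂h/∂x = +0.001205
Back-substitute: b = ∂h/∂y = -0.005783.
|∇h| = √(0.001205² + -0.005783²) = 0.005907

0.0059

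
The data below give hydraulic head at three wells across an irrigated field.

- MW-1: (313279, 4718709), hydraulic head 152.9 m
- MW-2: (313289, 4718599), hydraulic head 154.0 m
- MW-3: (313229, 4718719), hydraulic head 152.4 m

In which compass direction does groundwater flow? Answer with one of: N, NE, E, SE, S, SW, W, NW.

With h = a·x + b·y + c and MW-1 as origin, the differences give:
  10·a + (-110)·b = +1.1
  (-50)·a + 10·b = -0.5
Eliminate b (×10 and ×(-110), subtract): -5400·a = -44.00 → a = ∂h/∂x = +0.008148
Back-substitute: b = ∂h/∂y = -0.009259.
Flow = −∇h = (-0.008148 east, +0.009259 north), which points northwest.

NW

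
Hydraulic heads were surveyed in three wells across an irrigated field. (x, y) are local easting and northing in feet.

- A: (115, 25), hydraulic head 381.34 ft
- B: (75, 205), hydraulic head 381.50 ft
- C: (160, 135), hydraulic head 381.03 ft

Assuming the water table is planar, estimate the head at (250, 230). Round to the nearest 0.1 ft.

380.5 ft

With h = a·x + b·y + c and A as origin, the differences give:
  (-40)·a + 180·b = +0.16
  45·a + 110·b = -0.31
Eliminate b (×110 and ×180, subtract): -12500·a = 73.400 → a = ∂h/∂x = -0.005872
Back-substitute: b = ∂h/∂y = -0.0004160.
h(250, 230) = 381.34 + (-0.005872)·(135) + (-0.0004160)·(205) = 381.34 -0.793 -0.085 = 380.462 ft.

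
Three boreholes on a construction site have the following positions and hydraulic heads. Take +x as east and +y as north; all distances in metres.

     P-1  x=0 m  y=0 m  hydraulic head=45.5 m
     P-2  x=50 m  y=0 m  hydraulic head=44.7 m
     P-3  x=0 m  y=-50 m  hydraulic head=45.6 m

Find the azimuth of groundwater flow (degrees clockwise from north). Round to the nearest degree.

083°

∂h/∂x = (44.7 − 45.5) / (50 − 0) = -0.01600
∂h/∂y = (45.6 − 45.5) / (-50 − 0) = -0.002000
Flow direction (−∇h) has components (+0.01600 E, +0.002000 N).
Azimuth = atan2(E, N) = atan2(+0.01600, +0.002000) = 82.9° ≈ 083°.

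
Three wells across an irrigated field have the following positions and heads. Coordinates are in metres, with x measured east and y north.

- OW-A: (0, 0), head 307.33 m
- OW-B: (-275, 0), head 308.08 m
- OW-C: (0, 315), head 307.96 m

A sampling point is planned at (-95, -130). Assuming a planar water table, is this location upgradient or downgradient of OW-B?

downgradient

∂h/∂x = (308.08 − 307.33) / (-275 − 0) = -0.002727
∂h/∂y = (307.96 − 307.33) / (315 − 0) = +0.002000
Head at (-95, -130) = 307.33 + (-0.002727)·(-95) + (+0.002000)·(-130) = 307.33 m.
That is lower than the 308.08 m at OW-B, so the point is downgradient.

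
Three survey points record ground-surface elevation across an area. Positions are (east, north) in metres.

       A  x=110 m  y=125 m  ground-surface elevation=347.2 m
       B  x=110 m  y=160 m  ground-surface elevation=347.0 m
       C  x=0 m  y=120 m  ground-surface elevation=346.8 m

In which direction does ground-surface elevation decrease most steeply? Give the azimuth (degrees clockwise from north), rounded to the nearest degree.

With z = a·x + b·y + c and A as origin, the differences give:
  0·a + 35·b = -0.2
  (-110)·a + (-5)·b = -0.4
Eliminate b (×(-5) and ×35, subtract): 3850·a = 15.00 → a = ∂z/∂x = +0.003896
Back-substitute: b = ∂z/∂y = -0.005714.
Steepest decrease is along −∇f: components (-0.003896 E, +0.005714 N).
Azimuth = atan2(-0.003896, +0.005714) = 325.7° ≈ 326°.

326°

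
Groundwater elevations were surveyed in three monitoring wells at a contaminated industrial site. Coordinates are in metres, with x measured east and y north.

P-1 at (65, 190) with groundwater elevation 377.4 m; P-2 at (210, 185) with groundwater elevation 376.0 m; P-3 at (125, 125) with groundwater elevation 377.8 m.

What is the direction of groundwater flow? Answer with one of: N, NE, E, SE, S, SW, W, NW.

Three-point gradient (reference P-1): Δ to P-2 = (145, -5, -1.4), Δ to P-3 = (60, -65, +0.4).
∂h/∂x = -0.01019, ∂h/∂y = -0.01556 (det = -9125).
Flow = −∇h = (+0.01019 east, +0.01556 north), which points northeast.

NE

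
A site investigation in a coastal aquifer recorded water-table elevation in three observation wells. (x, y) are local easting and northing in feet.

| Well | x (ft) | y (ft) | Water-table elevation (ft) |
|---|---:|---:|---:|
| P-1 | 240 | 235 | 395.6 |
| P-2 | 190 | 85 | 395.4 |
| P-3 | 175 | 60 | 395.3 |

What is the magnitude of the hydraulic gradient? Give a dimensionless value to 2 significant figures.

With h = a·x + b·y + c and P-1 as origin, the differences give:
  (-50)·a + (-150)·b = -0.2
  (-65)·a + (-175)·b = -0.3
Eliminate b (×(-175) and ×(-150), subtract): -1000·a = -10.00 → a = ∂h/∂x = +0.010000
Back-substitute: b = ∂h/∂y = -0.002000.
|∇h| = √(0.010000² + -0.002000²) = 0.0102

0.010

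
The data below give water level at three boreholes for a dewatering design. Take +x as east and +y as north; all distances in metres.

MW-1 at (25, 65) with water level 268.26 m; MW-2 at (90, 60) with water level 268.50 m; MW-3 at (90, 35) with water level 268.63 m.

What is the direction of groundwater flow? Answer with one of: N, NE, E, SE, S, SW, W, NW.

Differences from MW-1: to MW-2 (Δx, Δy, Δh) = (65, -5, +0.24); to MW-3 = (65, -30, +0.37).
Solve a·Δx + b·Δy = Δh: det = 65·(-30) − 65·(-5) = -1625.
∂h/∂x = [(+0.24)·(-30) − (+0.37)·(-5)] / -1625 = +0.003292
∂h/∂y = [65·(+0.37) − 65·(+0.24)] / -1625 = -0.005200
Flow = −∇h = (-0.003292 east, +0.005200 north), which points northwest.

NW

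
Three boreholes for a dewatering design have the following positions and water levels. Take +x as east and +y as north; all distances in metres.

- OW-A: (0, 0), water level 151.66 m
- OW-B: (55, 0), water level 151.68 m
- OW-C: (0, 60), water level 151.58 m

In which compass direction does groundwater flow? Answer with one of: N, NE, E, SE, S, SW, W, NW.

∂h/∂x = (151.68 − 151.66) / (55 − 0) = +0.0003636
∂h/∂y = (151.58 − 151.66) / (60 − 0) = -0.001333
Flow = −∇h = (-0.0003636 east, +0.001333 north), which points north.

N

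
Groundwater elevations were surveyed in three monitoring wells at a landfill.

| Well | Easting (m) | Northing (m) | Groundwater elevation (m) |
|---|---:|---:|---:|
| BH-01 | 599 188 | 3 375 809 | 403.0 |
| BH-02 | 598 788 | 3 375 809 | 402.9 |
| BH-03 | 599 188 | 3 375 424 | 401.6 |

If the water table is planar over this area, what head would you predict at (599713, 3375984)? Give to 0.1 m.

403.8 m

∂h/∂x = (402.9 − 403.0) / (598788 − 599188) = +0.0002500
∂h/∂y = (401.6 − 403.0) / (3375424 − 3375809) = +0.003636
h(599713, 3375984) = 403.0 + (+0.0002500)·(525) + (+0.003636)·(175) = 403.0 +0.131 +0.636 = 403.768 m.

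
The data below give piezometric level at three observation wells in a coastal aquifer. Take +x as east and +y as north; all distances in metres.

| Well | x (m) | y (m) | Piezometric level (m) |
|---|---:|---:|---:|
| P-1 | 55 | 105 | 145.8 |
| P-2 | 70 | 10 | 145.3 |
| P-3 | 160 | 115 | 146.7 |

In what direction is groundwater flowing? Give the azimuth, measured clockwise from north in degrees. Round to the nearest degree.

231°

Three-point gradient (reference P-1): Δ to P-2 = (15, -95, -0.5), Δ to P-3 = (105, 10, +0.9).
∂h/∂x = +0.007951, ∂h/∂y = +0.006519 (det = 10125).
Flow direction (−∇h) has components (-0.007951 E, -0.006519 N).
Azimuth = atan2(E, N) = atan2(-0.007951, -0.006519) = 230.7° ≈ 231°.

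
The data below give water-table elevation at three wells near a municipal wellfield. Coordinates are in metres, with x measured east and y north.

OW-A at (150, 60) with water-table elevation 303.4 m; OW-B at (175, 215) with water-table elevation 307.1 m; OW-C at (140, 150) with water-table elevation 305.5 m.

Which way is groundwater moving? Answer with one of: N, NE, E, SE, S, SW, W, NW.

S

With h = a·x + b·y + c and OW-A as origin, the differences give:
  25·a + 155·b = +3.7
  (-10)·a + 90·b = +2.1
Eliminate b (×90 and ×155, subtract): 3800·a = 7.50 → a = ∂h/∂x = +0.001974
Back-substitute: b = ∂h/∂y = +0.02355.
Flow = −∇h = (-0.001974 east, -0.02355 north), which points south.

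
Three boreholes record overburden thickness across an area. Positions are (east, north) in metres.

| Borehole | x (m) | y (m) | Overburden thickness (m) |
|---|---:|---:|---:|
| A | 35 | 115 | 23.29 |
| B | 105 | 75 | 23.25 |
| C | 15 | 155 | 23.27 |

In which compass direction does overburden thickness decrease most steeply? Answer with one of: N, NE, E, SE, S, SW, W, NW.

With d = a·x + b·y + c and A as origin, the differences give:
  70·a + (-40)·b = -0.04
  (-20)·a + 40·b = -0.02
Eliminate b (×40 and ×(-40), subtract): 2000·a = -2.400 → a = ∂d/∂x = -0.001200
Back-substitute: b = ∂d/∂y = -0.001100.
Steepest decrease is along −∇f = (+0.001200 E, +0.001100 N) → northeast.

NE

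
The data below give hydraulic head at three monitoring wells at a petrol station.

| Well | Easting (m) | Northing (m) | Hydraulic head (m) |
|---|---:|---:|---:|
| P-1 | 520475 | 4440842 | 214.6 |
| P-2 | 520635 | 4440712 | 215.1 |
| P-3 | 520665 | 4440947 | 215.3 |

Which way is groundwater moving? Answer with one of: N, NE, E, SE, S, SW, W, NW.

With h = a·x + b·y + c and P-1 as origin, the differences give:
  160·a + (-130)·b = +0.5
  190·a + 105·b = +0.7
Eliminate b (×105 and ×(-130), subtract): 41500·a = 143.50 → a = ∂h/∂x = +0.003458
Back-substitute: b = ∂h/∂y = +0.0004096.
Flow = −∇h = (-0.003458 east, -0.0004096 north), which points west.

W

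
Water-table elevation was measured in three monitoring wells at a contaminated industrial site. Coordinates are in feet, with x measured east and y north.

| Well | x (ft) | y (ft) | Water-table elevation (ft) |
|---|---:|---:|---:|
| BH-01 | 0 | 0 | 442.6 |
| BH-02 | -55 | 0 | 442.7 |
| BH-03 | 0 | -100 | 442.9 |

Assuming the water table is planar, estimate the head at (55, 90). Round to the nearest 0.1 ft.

∂h/∂x = (442.7 − 442.6) / (-55 − 0) = -0.001818
∂h/∂y = (442.9 − 442.6) / (-100 − 0) = -0.003000
h(55, 90) = 442.6 + (-0.001818)·(55) + (-0.003000)·(90) = 442.6 -0.100 -0.270 = 442.230 ft.

442.2 ft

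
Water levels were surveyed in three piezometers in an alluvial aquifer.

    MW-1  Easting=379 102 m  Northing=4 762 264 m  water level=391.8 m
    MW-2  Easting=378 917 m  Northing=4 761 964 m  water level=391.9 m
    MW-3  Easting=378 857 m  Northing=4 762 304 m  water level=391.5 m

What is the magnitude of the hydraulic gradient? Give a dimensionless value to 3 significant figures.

0.00145

Taking MW-1 as reference: MW-2−MW-1 = (-185, -300, +0.1); MW-3−MW-1 = (-245, 40, -0.3).
Determinant of the coordinate differences = (-185)·40 − (-245)·(-300) = -80900.
∂h/∂x = [(+0.1)·40 − (-0.3)·(-300)] / -80900 = +0.001063
∂h/∂y = [(-185)·(-0.3) − (-245)·(+0.1)] / -80900 = -0.0009889
|∇h| = √(0.001063² + -0.0009889²) = 0.001452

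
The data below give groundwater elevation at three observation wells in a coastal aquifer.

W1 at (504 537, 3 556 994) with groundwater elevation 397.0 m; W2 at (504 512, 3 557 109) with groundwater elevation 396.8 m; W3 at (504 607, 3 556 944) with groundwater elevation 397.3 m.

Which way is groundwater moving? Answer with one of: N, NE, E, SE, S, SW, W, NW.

W

Differences from W1: to W2 (Δx, Δy, Δh) = (-25, 115, -0.2); to W3 = (70, -50, +0.3).
Determinant of the coordinate differences = (-25)·(-50) − 70·115 = -6800.
∂h/∂x = [(-0.2)·(-50) − (+0.3)·115] / -6800 = +0.003603
∂h/∂y = [(-25)·(+0.3) − 70·(-0.2)] / -6800 = -0.0009559
Flow = −∇h = (-0.003603 east, +0.0009559 north), which points west.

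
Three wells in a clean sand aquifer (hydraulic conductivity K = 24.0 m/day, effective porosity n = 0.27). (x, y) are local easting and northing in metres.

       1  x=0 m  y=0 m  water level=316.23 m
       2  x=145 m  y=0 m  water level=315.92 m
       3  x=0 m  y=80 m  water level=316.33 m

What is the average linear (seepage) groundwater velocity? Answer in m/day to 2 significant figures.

0.22 m/day

∂h/∂x = (315.92 − 316.23) / (145 − 0) = -0.002138
∂h/∂y = (316.33 − 316.23) / (80 − 0) = +0.001250
|∇h| = √(-0.002138² + 0.001250²) = 0.002477
Seepage velocity v = K·i/n = 24.0 × 0.002477 / 0.27 = 0.2202 m/day.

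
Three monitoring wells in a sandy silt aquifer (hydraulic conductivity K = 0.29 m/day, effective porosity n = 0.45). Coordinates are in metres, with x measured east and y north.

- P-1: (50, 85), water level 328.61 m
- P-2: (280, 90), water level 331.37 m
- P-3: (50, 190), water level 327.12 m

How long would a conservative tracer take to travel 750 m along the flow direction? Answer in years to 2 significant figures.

170 years

Differences from P-1: to P-2 (Δx, Δy, Δh) = (230, 5, +2.76); to P-3 = (0, 105, -1.49).
Determinant of the coordinate differences = 230·105 − 0·5 = 24150.
∂h/∂x = [(+2.76)·105 − (-1.49)·5] / 24150 = +0.01231
∂h/∂y = [230·(-1.49) − 0·(+2.76)] / 24150 = -0.01419
|∇h| = √(0.01231² + -0.01419²) = 0.01879
Seepage velocity v = K·i/n = 0.29 × 0.01879 / 0.45 = 0.01211 m/day.
t = 750 / 0.01211 = 6.193e+04 days = 170 years.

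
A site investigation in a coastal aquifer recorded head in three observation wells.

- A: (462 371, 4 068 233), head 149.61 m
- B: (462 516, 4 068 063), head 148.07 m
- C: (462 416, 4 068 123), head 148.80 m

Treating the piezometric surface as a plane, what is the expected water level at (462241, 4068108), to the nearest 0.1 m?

Differences from A: to B (Δx, Δy, Δh) = (145, -170, -1.54); to C = (45, -110, -0.81).
Solve a·Δx + b·Δy = Δh: det = 145·(-110) − 45·(-170) = -8300.
∂h/∂x = [(-1.54)·(-110) − (-0.81)·(-170)] / -8300 = -0.003819
∂h/∂y = [145·(-0.81) − 45·(-1.54)] / -8300 = +0.005801
h(462241, 4068108) = 149.61 + (-0.003819)·(-130) + (+0.005801)·(-125) = 149.61 +0.497 -0.725 = 149.381 m.

149.4 m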